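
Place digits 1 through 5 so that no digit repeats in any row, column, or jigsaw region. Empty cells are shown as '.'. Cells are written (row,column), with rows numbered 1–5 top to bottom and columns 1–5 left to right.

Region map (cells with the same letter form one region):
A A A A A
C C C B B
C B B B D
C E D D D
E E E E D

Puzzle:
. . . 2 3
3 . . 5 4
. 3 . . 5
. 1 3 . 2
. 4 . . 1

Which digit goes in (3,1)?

4

(1,2) = 5: row 1 has {2,3}; col 2 has {1,3,4}; region has {2,3} → only 5 remains.
(2,2) = 2: row 2 has {3,4,5}; col 2 has {1,3,4,5}; region has {3} → only 2 remains.
(2,3) = 1: row 2 has {2,3,4,5}; col 3 has {3}; region has {2,3} → only 1 remains.
(3,1) = 4: row 3 has {3,5}; col 1 has {3}; region has {1,2,3} → only 4 remains.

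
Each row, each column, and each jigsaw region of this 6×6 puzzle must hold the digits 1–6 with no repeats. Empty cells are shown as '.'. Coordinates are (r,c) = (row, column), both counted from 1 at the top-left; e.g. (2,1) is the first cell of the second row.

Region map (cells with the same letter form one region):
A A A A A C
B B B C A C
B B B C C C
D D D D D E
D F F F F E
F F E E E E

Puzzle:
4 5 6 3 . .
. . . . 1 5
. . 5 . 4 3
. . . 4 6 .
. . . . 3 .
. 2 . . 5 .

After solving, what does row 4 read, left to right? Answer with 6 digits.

(1,5) = 2: row 1 has {3,4,5,6}; col 5 has {1,3,4,5,6}; region has {1,3,4,5,6} → only 2 remains.
(1,6) = 1: row 1 has {2,3,4,5,6}; col 6 has {3,5}; region has {3,4,5} → only 1 remains.
(4,6) = 2: row 4 has {4,6}; col 6 has {1,3,5}; region has {5} → only 2 remains.
(4,1) = 5: in row 4, 5 can only go here (every other open cell in that row sees a 5).
(5,1) = 2: in row 5, 2 can only go here (every other open cell in that row sees a 2).
(5,4) = 5: in row 5, 5 can only go here (every other open cell in that row sees a 5).
(3,4) = 2: in row 3, 2 can only go here (every other open cell in that row sees a 2).
(2,4) = 6: row 2 has {1,5}; col 4 has {2,3,4,5}; region has {1,2,3,4,5} → only 6 remains.
(6,4) = 1: row 6 has {2,5}; col 4 has {2,3,4,5,6}; region has {2,5} → only 1 remains.
(2,1) = 3: row 2 has {1,5,6}; col 1 has {2,4,5}; region has {5} → only 3 remains.
(2,2) = 4: row 2 has {1,3,5,6}; col 2 has {2,5}; region has {3,5} → only 4 remains.
(2,3) = 2: row 2 has {1,3,4,5,6}; col 3 has {5,6}; region has {3,4,5} → only 2 remains.
(6,1) = 6: row 6 has {1,2,5}; col 1 has {2,3,4,5}; region has {2,3,5} → only 6 remains.
(6,6) = 4: row 6 has {1,2,5,6}; col 6 has {1,2,3,5}; region has {1,2,5} → only 4 remains.
(3,1) = 1: row 3 has {2,3,4,5}; col 1 has {2,3,4,5,6}; region has {2,3,4,5} → only 1 remains.
(3,2) = 6: row 3 has {1,2,3,4,5}; col 2 has {2,4,5}; region has {1,2,3,4,5} → only 6 remains.
(5,2) = 1: row 5 has {2,3,5}; col 2 has {2,4,5,6}; region has {2,3,5,6} → only 1 remains.
(5,3) = 4: row 5 has {1,2,3,5}; col 3 has {2,5,6}; region has {1,2,3,5,6} → only 4 remains.
(5,6) = 6: row 5 has {1,2,3,4,5}; col 6 has {1,2,3,4,5}; region has {1,2,4,5} → only 6 remains.
(6,3) = 3: row 6 has {1,2,4,5,6}; col 3 has {2,4,5,6}; region has {1,2,4,5,6} → only 3 remains.
(4,2) = 3: row 4 has {2,4,5,6}; col 2 has {1,2,4,5,6}; region has {2,4,5,6} → only 3 remains.
(4,3) = 1: row 4 has {2,3,4,5,6}; col 3 has {2,3,4,5,6}; region has {2,3,4,5,6} → only 1 remains.

531462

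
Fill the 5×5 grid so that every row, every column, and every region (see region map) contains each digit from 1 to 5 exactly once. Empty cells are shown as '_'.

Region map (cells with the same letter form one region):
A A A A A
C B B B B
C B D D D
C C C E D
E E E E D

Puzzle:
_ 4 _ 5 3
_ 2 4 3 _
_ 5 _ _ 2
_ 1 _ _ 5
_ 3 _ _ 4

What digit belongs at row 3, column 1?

4

row 2, column 1 = 5 (sole candidate).
row 2, column 5 = 1 (sole candidate).
row 3, column 4 = 1 (sole candidate).
row 5, column 4 = 2 (sole candidate).
row 3, column 3 = 3 (sole candidate).
row 4, column 3 = 2 (sole candidate).
row 4, column 4 = 4 (sole candidate).
row 5, column 1 = 1 (sole candidate).
row 5, column 3 = 5 (sole candidate).
row 1, column 1 = 2 (sole candidate).
row 1, column 3 = 1 (sole candidate).
row 3, column 1 = 4: row 3 has {1,2,3,5}; col 1 has {1,2,5}; region has {1,2,5} → only 4 remains.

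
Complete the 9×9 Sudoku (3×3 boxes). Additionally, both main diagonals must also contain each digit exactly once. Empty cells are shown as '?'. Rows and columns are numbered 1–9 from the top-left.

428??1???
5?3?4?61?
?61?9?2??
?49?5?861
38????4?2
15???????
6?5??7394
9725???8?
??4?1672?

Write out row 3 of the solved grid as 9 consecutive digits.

761395248

row 2, column 2 = 9 (sole candidate).
row 3, column 1 = 7: row 3 has {1,2,6,9}; col 1 has {1,3,4,5,6,9}; box has {1,2,3,4,5,6,8,9} → only 7 remains.
row 4, column 1 = 2 (sole candidate).
row 4, column 4 = 7 (sole candidate).
row 4, column 6 = 3 (sole candidate).
row 5, column 5 = 6 (sole candidate).
row 5, column 6 = 9 (sole candidate).
row 6, column 6 = 2 (sole candidate).
row 6, column 7 = 9 (sole candidate).
row 7, column 2 = 1 (sole candidate).
row 8, column 5 = 3 (sole candidate).
row 8, column 6 = 4 (sole candidate).
row 8, column 7 = 1 (sole candidate).
row 8, column 9 = 6 (sole candidate).
row 9, column 1 = 8 (sole candidate).
row 9, column 2 = 3 (sole candidate).
row 9, column 4 = 9 (sole candidate).
row 9, column 9 = 5 (sole candidate).
row 1, column 5 = 7 (sole candidate).
row 1, column 7 = 5 (sole candidate).
row 1, column 8 = 3 (sole candidate).
row 1, column 9 = 9 (sole candidate).
row 2, column 6 = 8 (sole candidate).
row 2, column 9 = 7 (sole candidate).
row 3, column 4 = 3: row 3 has {1,2,6,7,9}; col 4 has {5,7,9}; box has {1,4,7,8,9} → only 3 remains.
row 3, column 6 = 5: row 3 has {1,2,3,6,7,9}; col 6 has {1,2,3,4,6,7,8,9}; box has {1,3,4,7,8,9} → only 5 remains.
row 3, column 8 = 4: row 3 has {1,2,3,5,6,7,9}; col 8 has {1,2,3,6,8,9}; box has {1,2,3,5,6,7,9} → only 4 remains.
row 3, column 9 = 8: row 3 has {1,2,3,4,5,6,7,9}; col 9 has {1,2,4,5,6,7,9}; box has {1,2,3,4,5,6,7,9} → only 8 remains.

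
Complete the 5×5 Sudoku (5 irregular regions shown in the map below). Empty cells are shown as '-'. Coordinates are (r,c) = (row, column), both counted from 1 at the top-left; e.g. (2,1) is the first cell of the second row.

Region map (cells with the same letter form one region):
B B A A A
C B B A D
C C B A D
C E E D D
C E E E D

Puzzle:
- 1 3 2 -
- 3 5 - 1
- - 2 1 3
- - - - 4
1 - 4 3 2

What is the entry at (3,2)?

4

(1,1) = 4: row 1 has {1,2,3}; col 1 has {1}; region has {1,2,3,5} → only 4 remains.
(1,5) = 5: row 1 has {1,2,3,4}; col 5 has {1,2,3,4}; region has {1,2,3} → only 5 remains.
(2,1) = 2: row 2 has {1,3,5}; col 1 has {1,4}; region has {1} → only 2 remains.
(2,4) = 4: row 2 has {1,2,3,5}; col 4 has {1,2,3}; region has {1,2,3,5} → only 4 remains.
(3,1) = 5: row 3 has {1,2,3}; col 1 has {1,2,4}; region has {1,2} → only 5 remains.
(3,2) = 4: row 3 has {1,2,3,5}; col 2 has {1,3}; region has {1,2,5} → only 4 remains.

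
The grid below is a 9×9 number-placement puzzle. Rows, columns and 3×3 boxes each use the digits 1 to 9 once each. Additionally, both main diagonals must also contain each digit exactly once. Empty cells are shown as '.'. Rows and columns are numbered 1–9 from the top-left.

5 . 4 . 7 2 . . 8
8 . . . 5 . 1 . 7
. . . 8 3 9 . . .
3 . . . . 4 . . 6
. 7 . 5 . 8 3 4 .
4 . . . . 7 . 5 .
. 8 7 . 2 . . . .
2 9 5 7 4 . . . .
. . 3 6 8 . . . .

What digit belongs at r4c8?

r1c4 = 1 (sole candidate).
r2c4 = 4 (sole candidate).
r2c6 = 6 (sole candidate).
r9c1 = 1 (sole candidate).
r9c2 = 4 (sole candidate).
r9c6 = 5 (sole candidate).
r5c5 = 6 (sole candidate).
r7c1 = 6 (sole candidate).
r3c1 = 7 (sole candidate).
r5c1 = 9 (sole candidate).
r2c3 = 9 (hidden single in row 2).
r3c9 = 4 (hidden single in row 3).
r3c7 = 5 (hidden single in row 3).
r4c2 = 5 (hidden single in row 4).
r6c4 = 3 (hidden single in row 6).
r2c8 = 2 (sole candidate).
r3c8 = 6 (sole candidate).
r7c4 = 9 (sole candidate).
r7c7 = 4 (sole candidate).
r1c7 = 9 (sole candidate).
r1c8 = 3 (sole candidate).
r2c2 = 3 (sole candidate).
r4c4 = 2 (sole candidate).
r7c8 = 1 (sole candidate).
r8c8 = 8 (sole candidate).
r8c9 = 3 (sole candidate).
r9c9 = 9 (sole candidate).
r1c2 = 6 (sole candidate).
r3c3 = 1 (sole candidate).
r4c3 = 8 (sole candidate).
r4c7 = 7 (sole candidate).
r4c8 = 9: row 4 has {2,3,4,5,6,7,8}; col 8 has {1,2,3,4,5,6,8}; box has {3,4,5,6,7} → only 9 remains.

9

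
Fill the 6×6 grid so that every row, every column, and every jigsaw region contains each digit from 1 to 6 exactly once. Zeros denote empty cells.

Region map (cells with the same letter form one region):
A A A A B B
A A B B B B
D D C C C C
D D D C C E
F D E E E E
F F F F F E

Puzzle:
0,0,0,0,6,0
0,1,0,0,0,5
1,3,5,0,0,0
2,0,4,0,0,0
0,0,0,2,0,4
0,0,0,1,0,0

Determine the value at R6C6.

R1C6 = 1: in row 1, 1 can only go here (every other open cell in that row sees a 1).
R2C1 = 6: in row 2, 6 can only go here (every other open cell in that row sees a 6).
R4C5 = 1: in row 4, 1 can only go here (every other open cell in that row sees a 1).
R4C2 = 5: in row 4, 5 can only go here (every other open cell in that row sees a 5).
R5C2 = 6: row 5 has {2,4}; col 2 has {1,3,5}; region has {1,2,3,4,5} → only 6 remains.
R5C3 = 1: in row 5, 1 can only go here (every other open cell in that row sees a 1).
R6C3 = 6: in column 3, 6 can only go here (every other open cell in that column sees a 6).
R6C6 = 3: row 6 has {1,6}; col 6 has {1,4,5}; region has {1,2,4} → only 3 remains.

3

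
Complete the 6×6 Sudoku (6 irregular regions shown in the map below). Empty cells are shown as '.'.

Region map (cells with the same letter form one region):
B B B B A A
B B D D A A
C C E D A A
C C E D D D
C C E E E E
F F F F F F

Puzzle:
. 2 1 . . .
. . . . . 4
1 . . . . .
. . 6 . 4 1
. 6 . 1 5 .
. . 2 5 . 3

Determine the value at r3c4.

6

r5c6 = 2 (sole candidate).
r2c5 = 1 (hidden single in row 2).
r6c5 = 6 (sole candidate).
r1c5 = 3 (sole candidate).
r3c5 = 2 (sole candidate).
r6c1 = 4 (sole candidate).
r6c2 = 1 (sole candidate).
r5c1 = 3 (sole candidate).
r5c3 = 4 (sole candidate).
r3c3 = 3 (sole candidate).
r3c4 = 6: row 3 has {1,2,3}; col 4 has {1,5}; region has {1,4} → only 6 remains.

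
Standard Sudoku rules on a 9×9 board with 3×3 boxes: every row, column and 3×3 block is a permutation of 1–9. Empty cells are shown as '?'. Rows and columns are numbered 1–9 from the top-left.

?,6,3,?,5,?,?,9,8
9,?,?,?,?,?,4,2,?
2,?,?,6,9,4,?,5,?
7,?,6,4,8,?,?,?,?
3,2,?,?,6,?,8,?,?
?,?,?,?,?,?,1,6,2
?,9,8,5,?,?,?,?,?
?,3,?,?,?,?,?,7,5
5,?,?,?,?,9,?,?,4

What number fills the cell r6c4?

9

r1c7 = 7 (sole candidate).
r3c7 = 3 (sole candidate).
r3c9 = 1 (sole candidate).
r4c8 = 3 (sole candidate).
r4c9 = 9 (sole candidate).
r5c8 = 4 (sole candidate).
r5c9 = 7 (sole candidate).
r7c8 = 1 (sole candidate).
r9c8 = 8 (sole candidate).
r2c9 = 6 (sole candidate).
r3c3 = 7 (sole candidate).
r4c7 = 5 (sole candidate).
r7c9 = 3 (sole candidate).
r3c2 = 8 (sole candidate).
r4c2 = 1 (sole candidate).
r4c6 = 2 (sole candidate).
r9c2 = 7 (sole candidate).
r1c6 = 1 (sole candidate).
r2c2 = 5 (sole candidate).
r2c3 = 1 (sole candidate).
r5c6 = 5 (sole candidate).
r6c2 = 4 (sole candidate).
r9c3 = 2 (sole candidate).
r9c7 = 6 (sole candidate).
r1c1 = 4 (sole candidate).
r1c4 = 2 (sole candidate).
r5c3 = 9 (sole candidate).
r5c4 = 1 (sole candidate).
r6c1 = 8 (sole candidate).
r6c3 = 5 (sole candidate).
r7c1 = 6 (sole candidate).
r7c6 = 7 (sole candidate).
r7c7 = 2 (sole candidate).
r8c1 = 1 (sole candidate).
r8c3 = 4 (sole candidate).
r8c4 = 8 (sole candidate).
r8c5 = 2 (sole candidate).
r8c6 = 6 (sole candidate).
r8c7 = 9 (sole candidate).
r9c4 = 3 (sole candidate).
r9c5 = 1 (sole candidate).
r2c4 = 7 (sole candidate).
r2c5 = 3 (sole candidate).
r2c6 = 8 (sole candidate).
r6c4 = 9: row 6 has {1,2,4,5,6,8}; col 4 has {1,2,3,4,5,6,7,8}; box has {1,2,4,5,6,8} → only 9 remains.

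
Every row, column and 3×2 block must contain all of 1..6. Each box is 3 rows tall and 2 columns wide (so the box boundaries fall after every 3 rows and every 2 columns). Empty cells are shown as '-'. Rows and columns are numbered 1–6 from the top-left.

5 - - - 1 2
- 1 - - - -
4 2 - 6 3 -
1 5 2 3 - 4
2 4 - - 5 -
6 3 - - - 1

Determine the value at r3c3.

r1c2 = 6 (sole candidate).
r1c4 = 4 (sole candidate).
r2c1 = 3 (sole candidate).
r2c3 = 5 (sole candidate).
r2c4 = 2 (sole candidate).
r2c6 = 6 (sole candidate).
r3c3 = 1: row 3 has {2,3,4,6}; col 3 has {2,5}; box has {2,4,5,6} → only 1 remains.

1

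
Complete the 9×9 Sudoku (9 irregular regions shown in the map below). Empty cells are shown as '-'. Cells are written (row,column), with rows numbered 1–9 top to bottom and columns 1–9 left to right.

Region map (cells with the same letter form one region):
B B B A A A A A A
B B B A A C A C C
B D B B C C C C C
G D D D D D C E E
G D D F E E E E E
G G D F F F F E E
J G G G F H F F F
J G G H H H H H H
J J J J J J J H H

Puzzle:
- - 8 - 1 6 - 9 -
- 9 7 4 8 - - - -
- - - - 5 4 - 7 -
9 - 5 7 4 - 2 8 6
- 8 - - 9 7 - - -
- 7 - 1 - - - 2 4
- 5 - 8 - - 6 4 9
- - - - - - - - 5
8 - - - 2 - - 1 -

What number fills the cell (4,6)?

(6,5) = 3 (sole candidate).
(7,5) = 7 (sole candidate).
(8,5) = 6 (sole candidate).
(8,8) = 3 (sole candidate).
(9,9) = 7 (sole candidate).
(2,8) = 6 (sole candidate).
(5,8) = 5 (sole candidate).
(6,1) = 6 (sole candidate).
(6,3) = 9 (sole candidate).
(7,6) = 2 (sole candidate).
(8,4) = 9 (sole candidate).
(8,6) = 8 (sole candidate).
(8,7) = 4 (sole candidate).
(5,4) = 2 (sole candidate).
(6,6) = 5 (sole candidate).
(6,7) = 8 (sole candidate).
(1,7) = 7 (hidden single in row 1).
(2,1) = 2 (hidden single in row 2).
(1,9) = 2 (hidden single in row 1).
(2,7) = 5 (hidden single in row 2).
(1,4) = 3 (sole candidate).
(3,4) = 6 (sole candidate).
(9,4) = 5 (sole candidate).
(1,2) = 4 (sole candidate).
(1,1) = 5 (sole candidate).
(3,2) = 2 (hidden single in row 3).
(3,9) = 8 (hidden single in row 3).
(3,7) = 9 (hidden single in row 3).
(8,2) = 1 (sole candidate).
(8,3) = 2 (sole candidate).
(9,7) = 3 (sole candidate).
(4,2) = 3 (sole candidate).
(4,6) = 1: row 4 has {2,3,4,5,6,7,8,9}; col 6 has {2,4,5,6,7,8}; region has {2,3,4,5,7,8,9} → only 1 remains.

1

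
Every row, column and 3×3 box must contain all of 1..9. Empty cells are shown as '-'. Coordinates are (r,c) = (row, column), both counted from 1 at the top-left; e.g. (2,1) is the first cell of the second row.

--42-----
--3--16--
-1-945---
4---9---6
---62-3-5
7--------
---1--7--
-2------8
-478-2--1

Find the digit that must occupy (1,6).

(2,4) = 7: row 2 has {1,3,6}; col 4 has {1,2,6,8,9}; box has {1,2,4,5,9} → only 7 remains.
(2,5) = 8: row 2 has {1,3,6,7}; col 5 has {2,4,9}; box has {1,2,4,5,7,9} → only 8 remains.
(1,2) = 7: in column 2, 7 can only go here (every other open cell in that column sees a 7).
(6,5) = 1: in column 5, 1 can only go here (every other open cell in that column sees a 1).
(8,5) = 7: in column 5, 7 can only go here (every other open cell in that column sees a 7).
(3,9) = 7: in column 9, 7 can only go here (every other open cell in that column sees a 7).
(3,8) = 3: in row 3, 3 can only go here (every other open cell in that row sees a 3).
(1,9) = 9: row 1 has {2,4,7}; col 9 has {1,5,6,7,8}; box has {3,6,7} → only 9 remains.
(7,9) = 3: in column 9, 3 can only go here (every other open cell in that column sees a 3).
(7,8) = 2: in row 7, 2 can only go here (every other open cell in that row sees a 2).
(7,6) = 4: in row 7, 4 can only go here (every other open cell in that row sees a 4).
(5,8) = 4: in row 5, 4 can only go here (every other open cell in that row sees a 4).
(2,8) = 5: row 2 has {1,3,6,7,8}; col 8 has {2,3,4}; box has {3,6,7,9} → only 5 remains.
(6,9) = 2: row 6 has {1,7}; col 9 has {1,3,5,6,7,8,9}; box has {3,4,5,6} → only 2 remains.
(2,2) = 9: row 2 has {1,3,5,6,7,8}; col 2 has {1,2,4,7}; box has {1,3,4,7} → only 9 remains.
(2,9) = 4: row 2 has {1,3,5,6,7,8,9}; col 9 has {1,2,3,5,6,7,8,9}; box has {3,5,6,7,9} → only 4 remains.
(5,2) = 8: row 5 has {2,3,4,5,6}; col 2 has {1,2,4,7,9}; box has {4,7} → only 8 remains.
(5,6) = 7: row 5 has {2,3,4,5,6,8}; col 6 has {1,2,4,5}; box has {1,2,6,9} → only 7 remains.
(2,1) = 2: row 2 has {1,3,4,5,6,7,8,9}; col 1 has {4,7}; box has {1,3,4,7,9} → only 2 remains.
(1,1) = 5: in row 1, 5 can only go here (every other open cell in that row sees a 5).
(3,7) = 2: in row 3, 2 can only go here (every other open cell in that row sees a 2).
(4,3) = 2: in row 4, 2 can only go here (every other open cell in that row sees a 2).
(4,8) = 7: in row 4, 7 can only go here (every other open cell in that row sees a 7).
(4,7) = 1: in row 4, 1 can only go here (every other open cell in that row sees a 1).
(1,7) = 8: row 1 has {2,4,5,7,9}; col 7 has {1,2,3,6,7}; box has {2,3,4,5,6,7,9} → only 8 remains.
(1,8) = 1: row 1 has {2,4,5,7,8,9}; col 8 has {2,3,4,5,7}; box has {2,3,4,5,6,7,8,9} → only 1 remains.
(6,7) = 9: row 6 has {1,2,7}; col 7 has {1,2,3,6,7,8}; box has {1,2,3,4,5,6,7} → only 9 remains.
(6,8) = 8: row 6 has {1,2,7,9}; col 8 has {1,2,3,4,5,7}; box has {1,2,3,4,5,6,7,9} → only 8 remains.
(9,7) = 5: row 9 has {1,2,4,7,8}; col 7 has {1,2,3,6,7,8,9}; box has {1,2,3,7,8} → only 5 remains.
(6,6) = 3: row 6 has {1,2,7,8,9}; col 6 has {1,2,4,5,7}; box has {1,2,6,7,9} → only 3 remains.
(8,7) = 4: row 8 has {2,7,8}; col 7 has {1,2,3,5,6,7,8,9}; box has {1,2,3,5,7,8} → only 4 remains.
(1,6) = 6: row 1 has {1,2,4,5,7,8,9}; col 6 has {1,2,3,4,5,7}; box has {1,2,4,5,7,8,9} → only 6 remains.

6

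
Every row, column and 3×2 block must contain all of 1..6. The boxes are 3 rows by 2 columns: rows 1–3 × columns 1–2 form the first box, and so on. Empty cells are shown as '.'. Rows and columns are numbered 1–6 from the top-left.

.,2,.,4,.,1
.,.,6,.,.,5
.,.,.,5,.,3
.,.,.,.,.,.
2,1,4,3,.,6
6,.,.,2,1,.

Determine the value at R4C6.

R1C3 = 3 (sole candidate).
R1C5 = 6 (sole candidate).
R2C4 = 1 (sole candidate).
R3C3 = 2 (sole candidate).
R3C5 = 4 (sole candidate).
R4C4 = 6 (sole candidate).
R5C5 = 5 (sole candidate).
R6C3 = 5 (sole candidate).
R6C6 = 4 (sole candidate).
R1C1 = 5 (sole candidate).
R2C5 = 2 (sole candidate).
R3C1 = 1 (sole candidate).
R3C2 = 6 (sole candidate).
R4C3 = 1 (sole candidate).
R4C5 = 3 (sole candidate).
R4C6 = 2: row 4 has {1,3,6}; col 6 has {1,3,4,5,6}; box has {1,3,4,5,6} → only 2 remains.

2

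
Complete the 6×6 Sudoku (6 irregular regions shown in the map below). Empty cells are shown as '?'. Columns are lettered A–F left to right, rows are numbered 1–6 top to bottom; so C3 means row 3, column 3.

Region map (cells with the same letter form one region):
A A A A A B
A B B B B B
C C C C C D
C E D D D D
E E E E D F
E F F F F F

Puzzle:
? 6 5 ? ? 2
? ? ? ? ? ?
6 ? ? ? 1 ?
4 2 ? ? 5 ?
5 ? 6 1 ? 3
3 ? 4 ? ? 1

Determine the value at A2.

2

A1 = 1: row 1 has {2,5,6}; col 1 has {3,4,5,6}; region has {5,6} → only 1 remains.
A2 = 2: row 2 has {}; col 1 has {1,3,4,5,6}; region has {1,5,6} → only 2 remains.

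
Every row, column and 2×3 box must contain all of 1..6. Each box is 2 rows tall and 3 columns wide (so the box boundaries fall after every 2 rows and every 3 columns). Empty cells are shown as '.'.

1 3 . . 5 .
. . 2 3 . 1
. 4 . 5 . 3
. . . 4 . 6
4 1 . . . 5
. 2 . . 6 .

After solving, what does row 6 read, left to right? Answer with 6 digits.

row 2, column 5 = 4: row 2 has {1,2,3}; col 5 has {5,6}; box has {1,3,5} → only 4 remains.
row 4, column 2 = 5: row 4 has {4,6}; col 2 has {1,2,3,4}; box has {4} → only 5 remains.
row 5, column 4 = 2: row 5 has {1,4,5}; col 4 has {3,4,5}; box has {5,6} → only 2 remains.
row 5, column 5 = 3: row 5 has {1,2,4,5}; col 5 has {4,5,6}; box has {2,5,6} → only 3 remains.
row 6, column 4 = 1: row 6 has {2,6}; col 4 has {2,3,4,5}; box has {2,3,5,6} → only 1 remains.
row 6, column 6 = 4: row 6 has {1,2,6}; col 6 has {1,3,5,6}; box has {1,2,3,5,6} → only 4 remains.
row 1, column 4 = 6: row 1 has {1,3,5}; col 4 has {1,2,3,4,5}; box has {1,3,4,5} → only 6 remains.
row 1, column 6 = 2: row 1 has {1,3,5,6}; col 6 has {1,3,4,5,6}; box has {1,3,4,5,6} → only 2 remains.
row 2, column 2 = 6: row 2 has {1,2,3,4}; col 2 has {1,2,3,4,5}; box has {1,2,3} → only 6 remains.
row 5, column 3 = 6: row 5 has {1,2,3,4,5}; col 3 has {2}; box has {1,2,4} → only 6 remains.
row 1, column 3 = 4: row 1 has {1,2,3,5,6}; col 3 has {2,6}; box has {1,2,3,6} → only 4 remains.
row 2, column 1 = 5: row 2 has {1,2,3,4,6}; col 1 has {1,4}; box has {1,2,3,4,6} → only 5 remains.
row 3, column 3 = 1: row 3 has {3,4,5}; col 3 has {2,4,6}; box has {4,5} → only 1 remains.
row 3, column 5 = 2: row 3 has {1,3,4,5}; col 5 has {3,4,5,6}; box has {3,4,5,6} → only 2 remains.
row 4, column 3 = 3: row 4 has {4,5,6}; col 3 has {1,2,4,6}; box has {1,4,5} → only 3 remains.
row 4, column 5 = 1: row 4 has {3,4,5,6}; col 5 has {2,3,4,5,6}; box has {2,3,4,5,6} → only 1 remains.
row 6, column 1 = 3: row 6 has {1,2,4,6}; col 1 has {1,4,5}; box has {1,2,4,6} → only 3 remains.
row 6, column 3 = 5: row 6 has {1,2,3,4,6}; col 3 has {1,2,3,4,6}; box has {1,2,3,4,6} → only 5 remains.

325164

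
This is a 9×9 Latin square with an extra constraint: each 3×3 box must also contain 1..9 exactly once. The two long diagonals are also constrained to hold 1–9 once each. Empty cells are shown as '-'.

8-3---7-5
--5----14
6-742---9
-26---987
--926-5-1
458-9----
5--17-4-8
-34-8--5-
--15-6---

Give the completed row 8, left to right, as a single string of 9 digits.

734982156

r1c5 = 1: row 1 has {3,5,7,8}; col 5 has {2,6,7,8,9}; box has {2,4} → only 1 remains.
r1c6 = 9: row 1 has {1,3,5,7,8}; col 6 has {6}; box has {1,2,4} → only 9 remains.
r2c2 = 9: row 2 has {1,4,5}; col 2 has {2,3,5}; box has {3,5,6,7,8}; main diagonal has {4,5,6,7,8} → only 9 remains.
r2c5 = 3: row 2 has {1,4,5,9}; col 5 has {1,2,6,7,8,9}; box has {1,2,4,9} → only 3 remains.
r3c2 = 1: row 3 has {2,4,6,7,9}; col 2 has {2,3,5,9}; box has {3,5,6,7,8,9} → only 1 remains.
r3c7 = 8: row 3 has {1,2,4,6,7,9}; col 7 has {4,5,7,9}; box has {1,4,5,7,9}; anti-diagonal has {1,3,5,6} → only 8 remains.
r3c8 = 3: row 3 has {1,2,4,6,7,8,9}; col 8 has {1,5,8}; box has {1,4,5,7,8,9} → only 3 remains.
r4c4 = 3: row 4 has {2,6,7,8,9}; col 4 has {1,2,4,5}; box has {2,6,9}; main diagonal has {4,5,6,7,8,9} → only 3 remains.
r4c6 = 4: row 4 has {2,3,6,7,8,9}; col 6 has {6,9}; box has {2,3,6,9}; anti-diagonal has {1,3,5,6,8} → only 4 remains.
r5c2 = 7: row 5 has {1,2,5,6,9}; col 2 has {1,2,3,5,9}; box has {2,4,5,6,8,9} → only 7 remains.
r5c6 = 8: row 5 has {1,2,5,6,7,9}; col 6 has {4,6,9}; box has {2,3,4,6,9} → only 8 remains.
r5c8 = 4: row 5 has {1,2,5,6,7,8,9}; col 8 has {1,3,5,8}; box has {1,5,7,8,9} → only 4 remains.
r6c4 = 7: row 6 has {4,5,8,9}; col 4 has {1,2,3,4,5}; box has {2,3,4,6,8,9}; anti-diagonal has {1,3,4,5,6,8} → only 7 remains.
r6c6 = 1: row 6 has {4,5,7,8,9}; col 6 has {4,6,8,9}; box has {2,3,4,6,7,8,9}; main diagonal has {3,4,5,6,7,8,9} → only 1 remains.
r7c2 = 6: row 7 has {1,4,5,7,8}; col 2 has {1,2,3,5,7,9}; box has {1,3,4,5} → only 6 remains.
r7c3 = 2: row 7 has {1,4,5,6,7,8}; col 3 has {1,3,4,5,6,7,8,9}; box has {1,3,4,5,6}; anti-diagonal has {1,3,4,5,6,7,8} → only 2 remains.
r7c6 = 3: row 7 has {1,2,4,5,6,7,8}; col 6 has {1,4,6,8,9}; box has {1,5,6,7,8} → only 3 remains.
r7c8 = 9: row 7 has {1,2,3,4,5,6,7,8}; col 8 has {1,3,4,5,8}; box has {4,5,8} → only 9 remains.
r8c4 = 9: row 8 has {3,4,5,8}; col 4 has {1,2,3,4,5,7}; box has {1,3,5,6,7,8} → only 9 remains.
r8c6 = 2: row 8 has {3,4,5,8,9}; col 6 has {1,3,4,6,8,9}; box has {1,3,5,6,7,8,9} → only 2 remains.
r8c9 = 6: row 8 has {2,3,4,5,8,9}; col 9 has {1,4,5,7,8,9}; box has {4,5,8,9} → only 6 remains.
r9c1 = 9: row 9 has {1,5,6}; col 1 has {4,5,6,8}; box has {1,2,3,4,5,6}; anti-diagonal has {1,2,3,4,5,6,7,8} → only 9 remains.
r9c2 = 8: row 9 has {1,5,6,9}; col 2 has {1,2,3,5,6,7,9}; box has {1,2,3,4,5,6,9} → only 8 remains.
r9c5 = 4: row 9 has {1,5,6,8,9}; col 5 has {1,2,3,6,7,8,9}; box has {1,2,3,5,6,7,8,9} → only 4 remains.
r9c9 = 2: row 9 has {1,4,5,6,8,9}; col 9 has {1,4,5,6,7,8,9}; box has {4,5,6,8,9}; main diagonal has {1,3,4,5,6,7,8,9} → only 2 remains.
r1c2 = 4: row 1 has {1,3,5,7,8,9}; col 2 has {1,2,3,5,6,7,8,9}; box has {1,3,5,6,7,8,9} → only 4 remains.
r1c4 = 6: row 1 has {1,3,4,5,7,8,9}; col 4 has {1,2,3,4,5,7,9}; box has {1,2,3,4,9} → only 6 remains.
r1c8 = 2: row 1 has {1,3,4,5,6,7,8,9}; col 8 has {1,3,4,5,8,9}; box has {1,3,4,5,7,8,9} → only 2 remains.
r2c1 = 2: row 2 has {1,3,4,5,9}; col 1 has {4,5,6,8,9}; box has {1,3,4,5,6,7,8,9} → only 2 remains.
r2c4 = 8: row 2 has {1,2,3,4,5,9}; col 4 has {1,2,3,4,5,6,7,9}; box has {1,2,3,4,6,9} → only 8 remains.
r2c6 = 7: row 2 has {1,2,3,4,5,8,9}; col 6 has {1,2,3,4,6,8,9}; box has {1,2,3,4,6,8,9} → only 7 remains.
r2c7 = 6: row 2 has {1,2,3,4,5,7,8,9}; col 7 has {4,5,7,8,9}; box has {1,2,3,4,5,7,8,9} → only 6 remains.
r3c6 = 5: row 3 has {1,2,3,4,6,7,8,9}; col 6 has {1,2,3,4,6,7,8,9}; box has {1,2,3,4,6,7,8,9} → only 5 remains.
r4c1 = 1: row 4 has {2,3,4,6,7,8,9}; col 1 has {2,4,5,6,8,9}; box has {2,4,5,6,7,8,9} → only 1 remains.
r4c5 = 5: row 4 has {1,2,3,4,6,7,8,9}; col 5 has {1,2,3,4,6,7,8,9}; box has {1,2,3,4,6,7,8,9} → only 5 remains.
r5c1 = 3: row 5 has {1,2,4,5,6,7,8,9}; col 1 has {1,2,4,5,6,8,9}; box has {1,2,4,5,6,7,8,9} → only 3 remains.
r6c8 = 6: row 6 has {1,4,5,7,8,9}; col 8 has {1,2,3,4,5,8,9}; box has {1,4,5,7,8,9} → only 6 remains.
r6c9 = 3: row 6 has {1,4,5,6,7,8,9}; col 9 has {1,2,4,5,6,7,8,9}; box has {1,4,5,6,7,8,9} → only 3 remains.
r8c1 = 7: row 8 has {2,3,4,5,6,8,9}; col 1 has {1,2,3,4,5,6,8,9}; box has {1,2,3,4,5,6,8,9} → only 7 remains.
r8c7 = 1: row 8 has {2,3,4,5,6,7,8,9}; col 7 has {4,5,6,7,8,9}; box has {2,4,5,6,8,9} → only 1 remains.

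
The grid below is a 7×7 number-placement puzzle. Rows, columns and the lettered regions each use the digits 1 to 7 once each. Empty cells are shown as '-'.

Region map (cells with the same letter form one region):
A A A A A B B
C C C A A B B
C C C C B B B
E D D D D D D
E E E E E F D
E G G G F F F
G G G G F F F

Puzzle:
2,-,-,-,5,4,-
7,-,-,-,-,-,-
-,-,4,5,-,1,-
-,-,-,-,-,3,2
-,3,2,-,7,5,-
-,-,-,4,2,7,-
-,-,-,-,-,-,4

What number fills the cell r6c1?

r7c6 = 6 (sole candidate).
r2c6 = 2 (sole candidate).
r2c5 = 4 (hidden single in row 2).
r2c7 = 5 (hidden single in row 2).
r3c2 = 2 (hidden single in row 3).
r3c7 = 7 (hidden single in row 3).
r5c1 = 4 (hidden single in row 5).
r4c2 = 4 (hidden single in row 4).
r7c4 = 2 (hidden single in row 7).
r4c3 = 5 (hidden single in region D).
r4c4 = 7 (hidden single in row 4).
r6c1 = 5: in region E, 5 can only go here (every other open cell in that region sees a 5).

5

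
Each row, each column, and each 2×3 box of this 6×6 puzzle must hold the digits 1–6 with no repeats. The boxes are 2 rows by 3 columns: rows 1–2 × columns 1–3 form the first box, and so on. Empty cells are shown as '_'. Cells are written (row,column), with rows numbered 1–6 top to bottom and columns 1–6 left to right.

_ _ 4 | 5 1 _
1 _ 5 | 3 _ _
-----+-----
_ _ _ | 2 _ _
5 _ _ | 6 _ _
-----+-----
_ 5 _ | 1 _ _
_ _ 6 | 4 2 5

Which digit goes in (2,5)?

4

(6,1) = 3 (sole candidate).
(6,2) = 1 (sole candidate).
(5,3) = 2 (sole candidate).
(5,1) = 4 (sole candidate).
(3,1) = 6 (sole candidate).
(1,1) = 2 (sole candidate).
(1,6) = 6 (sole candidate).
(2,2) = 6 (sole candidate).
(2,5) = 4: row 2 has {1,3,5,6}; col 5 has {1,2}; box has {1,3,5,6} → only 4 remains.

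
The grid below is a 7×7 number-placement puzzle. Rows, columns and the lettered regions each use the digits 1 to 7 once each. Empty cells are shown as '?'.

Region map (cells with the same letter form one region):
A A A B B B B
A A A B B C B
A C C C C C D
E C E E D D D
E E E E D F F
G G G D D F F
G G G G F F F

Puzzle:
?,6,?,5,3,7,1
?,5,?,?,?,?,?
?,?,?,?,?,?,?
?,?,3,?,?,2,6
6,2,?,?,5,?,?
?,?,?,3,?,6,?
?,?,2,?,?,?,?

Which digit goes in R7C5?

R1C3 = 4: row 1 has {1,3,5,6,7}; col 3 has {2,3}; region has {5,6} → only 4 remains.
R1C1 = 2: row 1 has {1,3,4,5,6,7}; col 1 has {6}; region has {4,5,6} → only 2 remains.
R4C1 = 5: in row 4, 5 can only go here (every other open cell in that row sees a 5).
R6C7 = 2: in row 6, 2 can only go here (every other open cell in that row sees a 2).
R2C7 = 4: row 2 has {5}; col 7 has {1,2,6}; region has {1,3,5,7} → only 4 remains.
R3C7 = 7: row 3 has {}; col 7 has {1,2,4,6}; region has {2,3,5,6} → only 7 remains.
R5C7 = 3: row 5 has {2,5,6}; col 7 has {1,2,4,6,7}; region has {2,6} → only 3 remains.
R7C7 = 5: row 7 has {2}; col 7 has {1,2,3,4,6,7}; region has {2,3,6} → only 5 remains.
R6C3 = 5: in row 6, 5 can only go here (every other open cell in that row sees a 5).
R3C6 = 5: in row 3, 5 can only go here (every other open cell in that row sees a 5).
R7C4 = 6: in row 7, 6 can only go here (every other open cell in that row sees a 6).
R2C4 = 2: row 2 has {4,5}; col 4 has {3,5,6}; region has {1,3,4,5,7} → only 2 remains.
R2C5 = 6: row 2 has {2,4,5}; col 5 has {3,5}; region has {1,2,3,4,5,7} → only 6 remains.
R3C5 = 2: in row 3, 2 can only go here (every other open cell in that row sees a 2).
R3C3 = 6: in row 3, 6 can only go here (every other open cell in that row sees a 6).
R7C5 = 7: in column 5, 7 can only go here (every other open cell in that column sees a 7).

7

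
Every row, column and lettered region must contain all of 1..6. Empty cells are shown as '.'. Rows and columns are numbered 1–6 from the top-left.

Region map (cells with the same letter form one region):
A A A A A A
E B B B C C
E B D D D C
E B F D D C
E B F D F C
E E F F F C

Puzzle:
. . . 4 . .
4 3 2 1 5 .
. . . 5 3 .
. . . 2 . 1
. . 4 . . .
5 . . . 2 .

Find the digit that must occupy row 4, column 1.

3

row 2, column 6 = 6: row 2 has {1,2,3,4,5}; col 6 has {1}; region has {1,5} → only 6 remains.
row 5, column 4 = 6: row 5 has {4}; col 4 has {1,2,4,5}; region has {2,3,5} → only 6 remains.
row 5, column 5 = 1: row 5 has {4,6}; col 5 has {2,3,5}; region has {2,4} → only 1 remains.
row 6, column 4 = 3: row 6 has {2,5}; col 4 has {1,2,4,5,6}; region has {1,2,4} → only 3 remains.
row 6, column 6 = 4: row 6 has {2,3,5}; col 6 has {1,6}; region has {1,5,6} → only 4 remains.
row 1, column 5 = 6: row 1 has {4}; col 5 has {1,2,3,5}; region has {4} → only 6 remains.
row 3, column 3 = 1: row 3 has {3,5}; col 3 has {2,4}; region has {2,3,5,6} → only 1 remains.
row 3, column 6 = 2: row 3 has {1,3,5}; col 6 has {1,4,6}; region has {1,4,5,6} → only 2 remains.
row 4, column 5 = 4: row 4 has {1,2}; col 5 has {1,2,3,5,6}; region has {1,2,3,5,6} → only 4 remains.
row 5, column 2 = 5: row 5 has {1,4,6}; col 2 has {3}; region has {1,2,3} → only 5 remains.
row 5, column 6 = 3: row 5 has {1,4,5,6}; col 6 has {1,2,4,6}; region has {1,2,4,5,6} → only 3 remains.
row 6, column 3 = 6: row 6 has {2,3,4,5}; col 3 has {1,2,4}; region has {1,2,3,4} → only 6 remains.
row 1, column 6 = 5: row 1 has {4,6}; col 6 has {1,2,3,4,6}; region has {4,6} → only 5 remains.
row 3, column 1 = 6: row 3 has {1,2,3,5}; col 1 has {4,5}; region has {4,5} → only 6 remains.
row 3, column 2 = 4: row 3 has {1,2,3,5,6}; col 2 has {3,5}; region has {1,2,3,5} → only 4 remains.
row 4, column 1 = 3: row 4 has {1,2,4}; col 1 has {4,5,6}; region has {4,5,6} → only 3 remains.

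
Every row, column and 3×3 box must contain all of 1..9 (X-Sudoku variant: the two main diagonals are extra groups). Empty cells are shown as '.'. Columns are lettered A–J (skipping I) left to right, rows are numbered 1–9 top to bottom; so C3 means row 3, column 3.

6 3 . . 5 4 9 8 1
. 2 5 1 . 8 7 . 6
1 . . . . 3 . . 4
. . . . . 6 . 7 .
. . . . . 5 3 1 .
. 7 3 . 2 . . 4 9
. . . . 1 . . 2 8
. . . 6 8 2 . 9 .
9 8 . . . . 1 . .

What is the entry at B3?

9

C1 = 7 (sole candidate).
D1 = 2 (sole candidate).
A2 = 4 (sole candidate).
E2 = 9 (sole candidate).
H2 = 3 (sole candidate).
B3 = 9: row 3 has {1,3,4}; col 2 has {2,3,7,8}; box has {1,2,3,4,5,6,7} → only 9 remains.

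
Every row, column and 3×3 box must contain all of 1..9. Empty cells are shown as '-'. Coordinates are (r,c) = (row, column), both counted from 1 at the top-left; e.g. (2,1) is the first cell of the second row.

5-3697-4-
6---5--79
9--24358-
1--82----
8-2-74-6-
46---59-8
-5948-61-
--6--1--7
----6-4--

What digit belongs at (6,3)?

7

(2,4) = 1: row 2 has {5,6,7,9}; col 4 has {2,4,6,8}; box has {2,3,4,5,6,7,9} → only 1 remains.
(2,6) = 8: row 2 has {1,5,6,7,9}; col 6 has {1,3,4,5,7}; box has {1,2,3,4,5,6,7,9} → only 8 remains.
(6,3) = 7: row 6 has {4,5,6,8,9}; col 3 has {2,3,6,9}; box has {1,2,4,6,8} → only 7 remains.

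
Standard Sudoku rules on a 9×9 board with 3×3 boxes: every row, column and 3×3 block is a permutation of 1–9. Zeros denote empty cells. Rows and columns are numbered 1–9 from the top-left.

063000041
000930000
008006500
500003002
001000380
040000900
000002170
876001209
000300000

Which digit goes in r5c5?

r1c1 = 9: in row 1, 9 can only go here (every other open cell in that row sees a 9).
r3c8 = 9: in row 3, 9 can only go here (every other open cell in that row sees a 9).
r3c9 = 3: in row 3, 3 can only go here (every other open cell in that row sees a 3).
r6c1 = 3: in row 6, 3 can only go here (every other open cell in that row sees a 3).
r7c1 = 4: row 7 has {1,2,7}; col 1 has {3,5,8,9}; box has {6,7,8} → only 4 remains.
r7c2 = 3: in row 7, 3 can only go here (every other open cell in that row sees a 3).
r8c8 = 3: in row 8, 3 can only go here (every other open cell in that row sees a 3).
r5c1 = 6: in column 1, 6 can only go here (every other open cell in that column sees a 6).
r4c2 = 8: in column 2, 8 can only go here (every other open cell in that column sees an 8).
r2c3 = 4: in column 3, 4 can only go here (every other open cell in that column sees a 4).
r2c8 = 2: in column 8, 2 can only go here (every other open cell in that column sees a 2).
r2c2 = 5: in box 1, 5 can only go here (every other open cell in that box sees a 5).
r2c1 = 1: in row 2, 1 can only go here (every other open cell in that row sees a 1).
r3c2 = 2: row 3 has {3,5,6,8,9}; col 2 has {3,4,5,6,7,8}; box has {1,3,4,5,6,8,9} → only 2 remains.
r5c2 = 9: row 5 has {1,3,6,8}; col 2 has {2,3,4,5,6,7,8}; box has {1,3,4,5,6,8} → only 9 remains.
r9c1 = 2: row 9 has {3}; col 1 has {1,3,4,5,6,8,9}; box has {3,4,6,7,8} → only 2 remains.
r9c2 = 1: row 9 has {2,3}; col 2 has {2,3,4,5,6,7,8,9}; box has {2,3,4,6,7,8} → only 1 remains.
r3c1 = 7: row 3 has {2,3,5,6,8,9}; col 1 has {1,2,3,4,5,6,8,9}; box has {1,2,3,4,5,6,8,9} → only 7 remains.
r4c3 = 7: row 4 has {2,3,5,8}; col 3 has {1,3,4,6,8}; box has {1,3,4,5,6,8,9} → only 7 remains.
r6c3 = 2: row 6 has {3,4,9}; col 3 has {1,3,4,6,7,8}; box has {1,3,4,5,6,7,8,9} → only 2 remains.
r4c5 = 9: in row 4, 9 can only go here (every other open cell in that row sees a 9).
r7c3 = 9: in row 7, 9 can only go here (every other open cell in that row sees a 9).
r9c3 = 5: row 9 has {1,2,3}; col 3 has {1,2,3,4,6,7,8,9}; box has {1,2,3,4,6,7,8,9} → only 5 remains.
r9c8 = 6: row 9 has {1,2,3,5}; col 8 has {2,3,4,7,8,9}; box has {1,2,3,7,9} → only 6 remains.
r4c8 = 1: row 4 has {2,3,5,7,8,9}; col 8 has {2,3,4,6,7,8,9}; box has {2,3,8,9} → only 1 remains.
r6c8 = 5: row 6 has {2,3,4,9}; col 8 has {1,2,3,4,6,7,8,9}; box has {1,2,3,8,9} → only 5 remains.
r9c6 = 9: in row 9, 9 can only go here (every other open cell in that row sees a 9).
r9c5 = 7: in row 9, 7 can only go here (every other open cell in that row sees a 7).
r5c6 = 4: in column 6, 4 can only go here (every other open cell in that column sees a 4).
r4c4 = 6: row 4 has {1,2,3,5,7,8,9}; col 4 has {3,9}; box has {3,4,9} → only 6 remains.
r4c7 = 4: row 4 has {1,2,3,5,6,7,8,9}; col 7 has {1,2,3,5,9}; box has {1,2,3,5,8,9} → only 4 remains.
r5c9 = 7: row 5 has {1,3,4,6,8,9}; col 9 has {1,2,3,9}; box has {1,2,3,4,5,8,9} → only 7 remains.
r6c9 = 6: row 6 has {2,3,4,5,9}; col 9 has {1,2,3,7,9}; box has {1,2,3,4,5,7,8,9} → only 6 remains.
r9c7 = 8: row 9 has {1,2,3,5,6,7,9}; col 7 has {1,2,3,4,5,9}; box has {1,2,3,6,7,9} → only 8 remains.
r9c9 = 4: row 9 has {1,2,3,5,6,7,8,9}; col 9 has {1,2,3,6,7,9}; box has {1,2,3,6,7,8,9} → only 4 remains.
r1c7 = 7: row 1 has {1,3,4,6,9}; col 7 has {1,2,3,4,5,8,9}; box has {1,2,3,4,5,9} → only 7 remains.
r2c7 = 6: row 2 has {1,2,3,4,5,9}; col 7 has {1,2,3,4,5,7,8,9}; box has {1,2,3,4,5,7,9} → only 6 remains.
r2c9 = 8: row 2 has {1,2,3,4,5,6,9}; col 9 has {1,2,3,4,6,7,9}; box has {1,2,3,4,5,6,7,9} → only 8 remains.
r7c9 = 5: row 7 has {1,2,3,4,7,9}; col 9 has {1,2,3,4,6,7,8,9}; box has {1,2,3,4,6,7,8,9} → only 5 remains.
r2c6 = 7: row 2 has {1,2,3,4,5,6,8,9}; col 6 has {1,2,3,4,6,9}; box has {3,6,9} → only 7 remains.
r6c6 = 8: row 6 has {2,3,4,5,6,9}; col 6 has {1,2,3,4,6,7,9}; box has {3,4,6,9} → only 8 remains.
r7c4 = 8: row 7 has {1,2,3,4,5,7,9}; col 4 has {3,6,9}; box has {1,2,3,7,9} → only 8 remains.
r7c5 = 6: row 7 has {1,2,3,4,5,7,8,9}; col 5 has {3,7,9}; box has {1,2,3,7,8,9} → only 6 remains.
r1c6 = 5: row 1 has {1,3,4,6,7,9}; col 6 has {1,2,3,4,6,7,8,9}; box has {3,6,7,9} → only 5 remains.
r6c5 = 1: row 6 has {2,3,4,5,6,8,9}; col 5 has {3,6,7,9}; box has {3,4,6,8,9} → only 1 remains.
r1c4 = 2: row 1 has {1,3,4,5,6,7,9}; col 4 has {3,6,8,9}; box has {3,5,6,7,9} → only 2 remains.
r1c5 = 8: row 1 has {1,2,3,4,5,6,7,9}; col 5 has {1,3,6,7,9}; box has {2,3,5,6,7,9} → only 8 remains.
r3c5 = 4: row 3 has {2,3,5,6,7,8,9}; col 5 has {1,3,6,7,8,9}; box has {2,3,5,6,7,8,9} → only 4 remains.
r5c4 = 5: row 5 has {1,3,4,6,7,8,9}; col 4 has {2,3,6,8,9}; box has {1,3,4,6,8,9} → only 5 remains.
r5c5 = 2: row 5 has {1,3,4,5,6,7,8,9}; col 5 has {1,3,4,6,7,8,9}; box has {1,3,4,5,6,8,9} → only 2 remains.

2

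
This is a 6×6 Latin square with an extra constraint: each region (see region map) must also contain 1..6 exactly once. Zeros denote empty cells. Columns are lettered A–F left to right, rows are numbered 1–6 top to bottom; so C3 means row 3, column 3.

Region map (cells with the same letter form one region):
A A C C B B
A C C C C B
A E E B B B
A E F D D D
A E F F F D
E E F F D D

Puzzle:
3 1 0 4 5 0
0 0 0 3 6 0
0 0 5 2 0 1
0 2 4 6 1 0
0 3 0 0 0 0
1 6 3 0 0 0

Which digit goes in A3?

C1 = 2: row 1 has {1,3,4,5}; col 3 has {3,4,5}; region has {3,4,6} → only 2 remains.
F1 = 6: row 1 has {1,2,3,4,5}; col 6 has {1}; region has {1,2,5} → only 6 remains.
B2 = 5: row 2 has {3,6}; col 2 has {1,2,3,6}; region has {2,3,4,6} → only 5 remains.
C2 = 1: row 2 has {3,5,6}; col 3 has {2,3,4,5}; region has {2,3,4,5,6} → only 1 remains.
F2 = 4: row 2 has {1,3,5,6}; col 6 has {1,6}; region has {1,2,5,6} → only 4 remains.
B3 = 4: row 3 has {1,2,5}; col 2 has {1,2,3,5,6}; region has {1,2,3,5,6} → only 4 remains.
E3 = 3: row 3 has {1,2,4,5}; col 5 has {1,5,6}; region has {1,2,4,5,6} → only 3 remains.
A4 = 5: row 4 has {1,2,4,6}; col 1 has {1,3}; region has {1,3} → only 5 remains.
F4 = 3: row 4 has {1,2,4,5,6}; col 6 has {1,4,6}; region has {1,6} → only 3 remains.
C5 = 6: row 5 has {3}; col 3 has {1,2,3,4,5}; region has {3,4} → only 6 remains.
E5 = 2: row 5 has {3,6}; col 5 has {1,3,5,6}; region has {3,4,6} → only 2 remains.
F5 = 5: row 5 has {2,3,6}; col 6 has {1,3,4,6}; region has {1,3,6} → only 5 remains.
D6 = 5: row 6 has {1,3,6}; col 4 has {2,3,4,6}; region has {2,3,4,6} → only 5 remains.
E6 = 4: row 6 has {1,3,5,6}; col 5 has {1,2,3,5,6}; region has {1,3,5,6} → only 4 remains.
F6 = 2: row 6 has {1,3,4,5,6}; col 6 has {1,3,4,5,6}; region has {1,3,4,5,6} → only 2 remains.
A2 = 2: row 2 has {1,3,4,5,6}; col 1 has {1,3,5}; region has {1,3,5} → only 2 remains.
A3 = 6: row 3 has {1,2,3,4,5}; col 1 has {1,2,3,5}; region has {1,2,3,5} → only 6 remains.

6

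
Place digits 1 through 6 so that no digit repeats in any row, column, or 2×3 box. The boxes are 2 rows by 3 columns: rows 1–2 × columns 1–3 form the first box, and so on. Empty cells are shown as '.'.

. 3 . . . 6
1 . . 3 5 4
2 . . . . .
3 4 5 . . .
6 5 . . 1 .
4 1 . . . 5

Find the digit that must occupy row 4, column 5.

row 1, column 1 = 5: row 1 has {3,6}; col 1 has {1,2,3,4,6}; box has {1,3} → only 5 remains.
row 1, column 5 = 2: row 1 has {3,5,6}; col 5 has {1,5}; box has {3,4,5,6} → only 2 remains.
row 3, column 2 = 6: row 3 has {2}; col 2 has {1,3,4,5}; box has {2,3,4,5} → only 6 remains.
row 3, column 3 = 1: row 3 has {2,6}; col 3 has {5}; box has {2,3,4,5,6} → only 1 remains.
row 3, column 6 = 3: row 3 has {1,2,6}; col 6 has {4,5,6}; box has {} → only 3 remains.
row 4, column 5 = 6: row 4 has {3,4,5}; col 5 has {1,2,5}; box has {3} → only 6 remains.

6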